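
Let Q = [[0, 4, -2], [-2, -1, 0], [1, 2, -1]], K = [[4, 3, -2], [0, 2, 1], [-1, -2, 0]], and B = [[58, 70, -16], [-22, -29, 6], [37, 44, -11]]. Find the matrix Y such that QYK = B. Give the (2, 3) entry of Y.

Left-multiply by Q⁻¹ and right-multiply by K⁻¹: Y = Q⁻¹BK⁻¹.
Q has determinant -2; Q⁻¹ = [[-1/2, 0, 1], [1, -1, -2], [3/2, -2, -4]].
det K = 1, so K⁻¹ = [[2, 4, 7], [-1, -2, -4], [2, 5, 8]].
Q⁻¹B = [[8, 9, -3], [6, 11, 0], [-17, -13, 8]].
Y = (Q⁻¹B)K⁻¹ = [[1, -1, -4], [1, 2, -2], [-5, -2, -3]].

-2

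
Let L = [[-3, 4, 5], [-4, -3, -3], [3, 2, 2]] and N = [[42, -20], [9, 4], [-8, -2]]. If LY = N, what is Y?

Y = [[-6, 2], [1, -6], [4, 2]]

Left-multiplying both sides by L⁻¹ gives Y = L⁻¹N.
det L = 1; the adjugate gives L⁻¹ = [[0, 2, 3], [-1, -21, -29], [1, 18, 25]].
Y = L⁻¹N = [[0, 2, 3], [-1, -21, -29], [1, 18, 25]] · [[42, -20], [9, 4], [-8, -2]] = [[-6, 2], [1, -6], [4, 2]].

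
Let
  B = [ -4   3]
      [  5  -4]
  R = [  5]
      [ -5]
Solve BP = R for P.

Since B multiplies P on the left, P = B⁻¹R.
B has determinant 1; B⁻¹ = [[-4, -3], [-5, -4]].
P = B⁻¹R = [[-4, -3], [-5, -4]] · [[5], [-5]] = [[-5], [-5]].

P = [[-5], [-5]]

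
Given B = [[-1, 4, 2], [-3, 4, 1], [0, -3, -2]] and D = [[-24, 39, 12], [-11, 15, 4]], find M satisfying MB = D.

B is on the right of M, so right-multiply by B⁻¹: M = DB⁻¹.
B has determinant -1; B⁻¹ = [[5, -2, 4], [6, -2, 5], [-9, 3, -8]].
M = DB⁻¹ = [[-24, 39, 12], [-11, 15, 4]] · [[5, -2, 4], [6, -2, 5], [-9, 3, -8]] = [[6, 6, 3], [-1, 4, -1]].

M = [[6, 6, 3], [-1, 4, -1]]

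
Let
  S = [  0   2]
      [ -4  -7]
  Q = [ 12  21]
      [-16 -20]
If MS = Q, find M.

S is on the right of M, so right-multiply by S⁻¹: M = QS⁻¹.
det S = 8; the adjugate gives S⁻¹ = [[-7/8, -1/4], [1/2, 0]].
M = QS⁻¹ = [[12, 21], [-16, -20]] · [[-7/8, -1/4], [1/2, 0]] = [[0, -3], [4, 4]].

M = [[0, -3], [4, 4]]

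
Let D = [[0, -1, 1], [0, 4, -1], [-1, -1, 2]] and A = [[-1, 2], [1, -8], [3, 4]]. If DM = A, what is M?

Left-multiplying both sides by D⁻¹ gives M = D⁻¹A.
det D = 3; the adjugate gives D⁻¹ = [[7/3, 1/3, -1], [1/3, 1/3, 0], [4/3, 1/3, 0]].
M = D⁻¹A = [[7/3, 1/3, -1], [1/3, 1/3, 0], [4/3, 1/3, 0]] · [[-1, 2], [1, -8], [3, 4]] = [[-5, -2], [0, -2], [-1, 0]].

M = [[-5, -2], [0, -2], [-1, 0]]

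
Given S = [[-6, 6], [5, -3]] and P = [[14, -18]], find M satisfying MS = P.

M = [[-4, -2]]

Right-multiplying both sides by S⁻¹ gives M = PS⁻¹.
det S = -12, so S⁻¹ = [[1/4, 1/2], [5/12, 1/2]].
M = PS⁻¹ = [[14, -18]] · [[1/4, 1/2], [5/12, 1/2]] = [[-4, -2]].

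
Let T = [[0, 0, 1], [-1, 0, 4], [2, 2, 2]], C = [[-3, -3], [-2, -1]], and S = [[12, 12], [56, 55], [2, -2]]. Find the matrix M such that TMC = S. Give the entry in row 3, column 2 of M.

0

Left-multiply by T⁻¹ and right-multiply by C⁻¹: M = T⁻¹SC⁻¹.
T has determinant -2; T⁻¹ = [[4, -1, 0], [-5, 1, 1/2], [1, 0, 0]].
det C = -3, so C⁻¹ = [[1/3, -1], [-2/3, 1]].
T⁻¹S = [[-8, -7], [-3, -6], [12, 12]].
M = (T⁻¹S)C⁻¹ = [[2, 1], [3, -3], [-4, 0]].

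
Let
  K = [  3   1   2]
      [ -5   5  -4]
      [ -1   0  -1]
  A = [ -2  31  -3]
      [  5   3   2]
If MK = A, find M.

M = [[6, 5, -5], [3, 0, 4]]

K is on the right of M, so right-multiply by K⁻¹: M = AK⁻¹.
det K = -6, so K⁻¹ = [[5/6, -1/6, 7/3], [1/6, 1/6, -1/3], [-5/6, 1/6, -10/3]].
M = AK⁻¹ = [[-2, 31, -3], [5, 3, 2]] · [[5/6, -1/6, 7/3], [1/6, 1/6, -1/3], [-5/6, 1/6, -10/3]] = [[6, 5, -5], [3, 0, 4]].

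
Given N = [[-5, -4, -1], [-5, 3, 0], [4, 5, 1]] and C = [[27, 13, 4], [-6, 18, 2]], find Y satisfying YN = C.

Y = [[-1, -2, 3], [-1, 3, 1]]

Since N sits to the right of Y, Y = CN⁻¹.
det N = 2, so N⁻¹ = [[3/2, -1/2, 3/2], [5/2, -1/2, 5/2], [-37/2, 9/2, -35/2]].
Y = CN⁻¹ = [[27, 13, 4], [-6, 18, 2]] · [[3/2, -1/2, 3/2], [5/2, -1/2, 5/2], [-37/2, 9/2, -35/2]] = [[-1, -2, 3], [-1, 3, 1]].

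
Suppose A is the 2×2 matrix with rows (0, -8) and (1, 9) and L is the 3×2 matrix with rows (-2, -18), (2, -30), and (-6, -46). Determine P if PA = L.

P = [[0, -2], [6, 2], [-1, -6]]

Since A sits to the right of P, P = LA⁻¹.
det A = 8; the adjugate gives A⁻¹ = [[9/8, 1], [-1/8, 0]].
P = LA⁻¹ = [[-2, -18], [2, -30], [-6, -46]] · [[9/8, 1], [-1/8, 0]] = [[0, -2], [6, 2], [-1, -6]].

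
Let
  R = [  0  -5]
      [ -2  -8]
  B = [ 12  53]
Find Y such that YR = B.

R is on the right of Y, so right-multiply by R⁻¹: Y = BR⁻¹.
det R = -10, so R⁻¹ = [[4/5, -1/2], [-1/5, 0]].
Y = BR⁻¹ = [[12, 53]] · [[4/5, -1/2], [-1/5, 0]] = [[-1, -6]].

Y = [[-1, -6]]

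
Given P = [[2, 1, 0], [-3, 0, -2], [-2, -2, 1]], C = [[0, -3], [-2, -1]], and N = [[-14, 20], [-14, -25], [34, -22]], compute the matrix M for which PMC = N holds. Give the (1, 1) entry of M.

-4

Left-multiply by P⁻¹ and right-multiply by C⁻¹: M = P⁻¹NC⁻¹.
det P = -1, so P⁻¹ = [[4, 1, 2], [-7, -2, -4], [-6, -2, -3]].
C has determinant -6; C⁻¹ = [[1/6, -1/2], [-1/3, 0]].
P⁻¹N = [[-2, 11], [-10, -2], [10, -4]].
M = (P⁻¹N)C⁻¹ = [[-4, 1], [-1, 5], [3, -5]].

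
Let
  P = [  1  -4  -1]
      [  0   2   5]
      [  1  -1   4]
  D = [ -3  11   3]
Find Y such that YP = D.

Y = [[-2, 1, -1]]

Right-multiplying both sides by P⁻¹ gives Y = DP⁻¹.
det P = -5, so P⁻¹ = [[-13/5, -17/5, 18/5], [-1, -1, 1], [2/5, 3/5, -2/5]].
Y = DP⁻¹ = [[-3, 11, 3]] · [[-13/5, -17/5, 18/5], [-1, -1, 1], [2/5, 3/5, -2/5]] = [[-2, 1, -1]].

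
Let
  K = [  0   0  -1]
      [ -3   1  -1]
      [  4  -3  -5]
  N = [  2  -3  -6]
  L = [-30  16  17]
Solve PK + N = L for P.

P = [[-2, 4, -5]]

PK = L − N = [[-32, 19, 23]].
K is on the right of P, so right-multiply by K⁻¹: P = (L − N)K⁻¹.
det K = -5, so K⁻¹ = [[8/5, -3/5, -1/5], [19/5, -4/5, -3/5], [-1, 0, 0]].
P = (L − N)K⁻¹ = [[-2, 4, -5]].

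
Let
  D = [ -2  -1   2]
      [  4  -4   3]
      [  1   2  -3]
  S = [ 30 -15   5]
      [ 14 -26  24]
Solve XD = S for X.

Since D sits to the right of X, X = SD⁻¹.
det D = -3, so D⁻¹ = [[-2, -1/3, -5/3], [-5, -4/3, -14/3], [-4, -1, -4]].
X = SD⁻¹ = [[30, -15, 5], [14, -26, 24]] · [[-2, -1/3, -5/3], [-5, -4/3, -14/3], [-4, -1, -4]] = [[-5, 5, 0], [6, 6, 2]].

X = [[-5, 5, 0], [6, 6, 2]]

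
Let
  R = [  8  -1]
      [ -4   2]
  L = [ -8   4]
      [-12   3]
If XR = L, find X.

R is on the right of X, so right-multiply by R⁻¹: X = LR⁻¹.
det R = 12; the adjugate gives R⁻¹ = [[1/6, 1/12], [1/3, 2/3]].
X = LR⁻¹ = [[-8, 4], [-12, 3]] · [[1/6, 1/12], [1/3, 2/3]] = [[0, 2], [-1, 1]].

X = [[0, 2], [-1, 1]]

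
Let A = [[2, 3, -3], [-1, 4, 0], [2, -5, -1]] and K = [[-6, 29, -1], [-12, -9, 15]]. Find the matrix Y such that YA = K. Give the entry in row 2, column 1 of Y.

-6

Since A sits to the right of Y, Y = KA⁻¹.
A has determinant -2; A⁻¹ = [[2, -9, -6], [1/2, -2, -3/2], [3/2, -8, -11/2]].
Y = KA⁻¹ = [[-6, 29, -1], [-12, -9, 15]] · [[2, -9, -6], [1/2, -2, -3/2], [3/2, -8, -11/2]] = [[1, 4, -2], [-6, 6, 3]].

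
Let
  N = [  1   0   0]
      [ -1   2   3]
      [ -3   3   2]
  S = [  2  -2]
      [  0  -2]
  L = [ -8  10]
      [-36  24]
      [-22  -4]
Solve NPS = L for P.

P = [[-4, -1], [-5, 4], [-4, -1]]

P = N⁻¹LS⁻¹ (apply N⁻¹ on the left and S⁻¹ on the right).
N has determinant -5; N⁻¹ = [[1, 0, 0], [7/5, -2/5, 3/5], [-3/5, 3/5, -2/5]].
det S = -4, so S⁻¹ = [[1/2, -1/2], [0, -1/2]].
N⁻¹L = [[-8, 10], [-10, 2], [-8, 10]].
P = (N⁻¹L)S⁻¹ = [[-4, -1], [-5, 4], [-4, -1]].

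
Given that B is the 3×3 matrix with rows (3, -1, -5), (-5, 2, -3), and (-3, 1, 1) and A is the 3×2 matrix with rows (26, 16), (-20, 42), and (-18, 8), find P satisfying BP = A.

P = [[6, -4], [2, 2], [-2, -6]]

Left-multiplying both sides by B⁻¹ gives P = B⁻¹A.
det B = -4; the adjugate gives B⁻¹ = [[-5/4, 1, -13/4], [-7/2, 3, -17/2], [-1/4, 0, -1/4]].
P = B⁻¹A = [[-5/4, 1, -13/4], [-7/2, 3, -17/2], [-1/4, 0, -1/4]] · [[26, 16], [-20, 42], [-18, 8]] = [[6, -4], [2, 2], [-2, -6]].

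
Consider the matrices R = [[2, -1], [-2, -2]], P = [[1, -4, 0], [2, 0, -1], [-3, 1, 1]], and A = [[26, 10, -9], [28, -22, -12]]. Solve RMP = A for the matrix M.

M = [[-3, -4, -5], [0, -3, 4]]

Left-multiply by R⁻¹ and right-multiply by P⁻¹: M = R⁻¹AP⁻¹.
R has determinant -6; R⁻¹ = [[1/3, -1/6], [-1/3, -1/3]].
P has determinant -3; P⁻¹ = [[-1/3, -4/3, -4/3], [-1/3, -1/3, -1/3], [-2/3, -11/3, -8/3]].
R⁻¹A = [[4, 7, -1], [-18, 4, 7]].
M = (R⁻¹A)P⁻¹ = [[-3, -4, -5], [0, -3, 4]].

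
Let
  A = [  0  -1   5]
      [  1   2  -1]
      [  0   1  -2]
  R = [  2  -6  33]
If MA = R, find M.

Right-multiplying both sides by A⁻¹ gives M = RA⁻¹.
A has determinant 3; A⁻¹ = [[-1, 1, -3], [2/3, 0, 5/3], [1/3, 0, 1/3]].
M = RA⁻¹ = [[2, -6, 33]] · [[-1, 1, -3], [2/3, 0, 5/3], [1/3, 0, 1/3]] = [[5, 2, -5]].

M = [[5, 2, -5]]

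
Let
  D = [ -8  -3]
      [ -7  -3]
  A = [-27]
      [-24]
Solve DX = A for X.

D is on the left of X, so left-multiply by D⁻¹: X = D⁻¹A.
det D = 3; the adjugate gives D⁻¹ = [[-1, 1], [7/3, -8/3]].
X = D⁻¹A = [[-1, 1], [7/3, -8/3]] · [[-27], [-24]] = [[3], [1]].

X = [[3], [1]]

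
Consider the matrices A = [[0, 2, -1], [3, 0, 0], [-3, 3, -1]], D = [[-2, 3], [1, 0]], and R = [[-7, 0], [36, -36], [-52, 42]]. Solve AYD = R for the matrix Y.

Y = [[-4, 4], [2, -5], [4, -3]]

Left-multiply by A⁻¹ and right-multiply by D⁻¹: Y = A⁻¹RD⁻¹.
det A = -3; the adjugate gives A⁻¹ = [[0, 1/3, 0], [-1, 1, 1], [-3, 2, 2]].
det D = -3; the adjugate gives D⁻¹ = [[0, 1], [1/3, 2/3]].
A⁻¹R = [[12, -12], [-9, 6], [-11, 12]].
Y = (A⁻¹R)D⁻¹ = [[-4, 4], [2, -5], [4, -3]].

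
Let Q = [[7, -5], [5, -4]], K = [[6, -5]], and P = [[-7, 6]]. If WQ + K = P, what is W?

W = [[1, -4]]

WQ = P − K = [[-13, 11]].
Since Q sits to the right of W, W = (P − K)Q⁻¹.
det Q = -3, so Q⁻¹ = [[4/3, -5/3], [5/3, -7/3]].
W = (P − K)Q⁻¹ = [[1, -4]].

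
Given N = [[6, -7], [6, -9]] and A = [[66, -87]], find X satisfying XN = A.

Since N sits to the right of X, X = AN⁻¹.
det N = -12; the adjugate gives N⁻¹ = [[3/4, -7/12], [1/2, -1/2]].
X = AN⁻¹ = [[66, -87]] · [[3/4, -7/12], [1/2, -1/2]] = [[6, 5]].

X = [[6, 5]]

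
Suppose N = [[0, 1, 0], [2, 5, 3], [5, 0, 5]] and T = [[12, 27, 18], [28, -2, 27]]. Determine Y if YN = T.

Y = [[-3, 6, 0], [3, -1, 6]]

N is on the right of Y, so right-multiply by N⁻¹: Y = TN⁻¹.
det N = 5, so N⁻¹ = [[5, -1, 3/5], [1, 0, 0], [-5, 1, -2/5]].
Y = TN⁻¹ = [[12, 27, 18], [28, -2, 27]] · [[5, -1, 3/5], [1, 0, 0], [-5, 1, -2/5]] = [[-3, 6, 0], [3, -1, 6]].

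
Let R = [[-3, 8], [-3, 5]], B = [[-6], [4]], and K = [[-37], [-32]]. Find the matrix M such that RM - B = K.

M = [[1], [-5]]

RM = K + B = [[-43], [-28]].
Left-multiplying both sides by R⁻¹ gives M = R⁻¹(K + B).
R has determinant 9; R⁻¹ = [[5/9, -8/9], [1/3, -1/3]].
M = R⁻¹(K + B) = [[1], [-5]].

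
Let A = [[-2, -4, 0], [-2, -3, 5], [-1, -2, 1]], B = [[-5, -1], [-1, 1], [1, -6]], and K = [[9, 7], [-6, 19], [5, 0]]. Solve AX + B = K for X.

X = [[1, -4], [-4, 0], [-3, 2]]

AX = K − B = [[14, 8], [-5, 18], [4, 6]].
A is on the left of X, so left-multiply by A⁻¹: X = A⁻¹(K − B).
det A = -2; the adjugate gives A⁻¹ = [[-7/2, -2, 10], [3/2, 1, -5], [-1/2, 0, 1]].
X = A⁻¹(K − B) = [[1, -4], [-4, 0], [-3, 2]].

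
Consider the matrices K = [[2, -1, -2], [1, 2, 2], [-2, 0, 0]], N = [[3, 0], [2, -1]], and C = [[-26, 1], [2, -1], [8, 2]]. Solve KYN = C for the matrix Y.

Isolating Y: multiply by K⁻¹ from the left and N⁻¹ from the right, so Y = K⁻¹CN⁻¹.
det K = -4; the adjugate gives K⁻¹ = [[0, 0, -1/2], [1, 1, 3/2], [-1, -1/2, -5/4]].
N has determinant -3; N⁻¹ = [[1/3, 0], [2/3, -1]].
K⁻¹C = [[-4, -1], [-12, 3], [15, -3]].
Y = (K⁻¹C)N⁻¹ = [[-2, 1], [-2, -3], [3, 3]].

Y = [[-2, 1], [-2, -3], [3, 3]]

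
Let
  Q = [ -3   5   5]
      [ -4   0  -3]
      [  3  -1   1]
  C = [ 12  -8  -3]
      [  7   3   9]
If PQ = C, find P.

P = [[-2, -3, -2], [0, -4, -3]]

Q is on the right of P, so right-multiply by Q⁻¹: P = CQ⁻¹.
det Q = 4; the adjugate gives Q⁻¹ = [[-3/4, -5/2, -15/4], [-5/4, -9/2, -29/4], [1, 3, 5]].
P = CQ⁻¹ = [[12, -8, -3], [7, 3, 9]] · [[-3/4, -5/2, -15/4], [-5/4, -9/2, -29/4], [1, 3, 5]] = [[-2, -3, -2], [0, -4, -3]].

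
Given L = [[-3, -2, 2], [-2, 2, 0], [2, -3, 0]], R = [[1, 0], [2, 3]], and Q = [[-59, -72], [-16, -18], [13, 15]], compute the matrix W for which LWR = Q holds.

Isolating W: multiply by L⁻¹ from the left and R⁻¹ from the right, so W = L⁻¹QR⁻¹.
L has determinant 4; L⁻¹ = [[0, -3/2, -1], [0, -1, -1], [1/2, -13/4, -5/2]].
det R = 3; the adjugate gives R⁻¹ = [[1, 0], [-2/3, 1/3]].
L⁻¹Q = [[11, 12], [3, 3], [-10, -15]].
W = (L⁻¹Q)R⁻¹ = [[3, 4], [1, 1], [0, -5]].

W = [[3, 4], [1, 1], [0, -5]]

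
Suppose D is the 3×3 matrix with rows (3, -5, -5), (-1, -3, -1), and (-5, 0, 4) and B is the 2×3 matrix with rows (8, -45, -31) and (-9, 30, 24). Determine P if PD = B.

P = [[6, 5, 1], [-3, -5, 1]]

Since D sits to the right of P, P = BD⁻¹.
det D = -6, so D⁻¹ = [[2, -10/3, 5/3], [-3/2, 13/6, -4/3], [5/2, -25/6, 7/3]].
P = BD⁻¹ = [[8, -45, -31], [-9, 30, 24]] · [[2, -10/3, 5/3], [-3/2, 13/6, -4/3], [5/2, -25/6, 7/3]] = [[6, 5, 1], [-3, -5, 1]].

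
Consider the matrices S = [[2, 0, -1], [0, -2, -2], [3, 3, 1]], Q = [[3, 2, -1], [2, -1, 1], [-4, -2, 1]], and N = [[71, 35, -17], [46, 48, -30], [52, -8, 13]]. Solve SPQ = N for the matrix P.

P = [[-1, 2, -5], [4, 3, 3], [-5, 3, 5]]

Left-multiply by S⁻¹ and right-multiply by Q⁻¹: P = S⁻¹NQ⁻¹.
det S = 2, so S⁻¹ = [[2, -3/2, -1], [-3, 5/2, 2], [3, -3, -2]].
Q has determinant -1; Q⁻¹ = [[-1, 0, -1], [6, 1, 5], [8, 2, 7]].
S⁻¹N = [[21, 6, -2], [6, -1, 2], [-29, -23, 13]].
P = (S⁻¹N)Q⁻¹ = [[-1, 2, -5], [4, 3, 3], [-5, 3, 5]].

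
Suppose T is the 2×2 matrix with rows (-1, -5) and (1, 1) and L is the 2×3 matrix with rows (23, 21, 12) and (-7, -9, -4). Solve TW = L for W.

W = [[-3, -6, -2], [-4, -3, -2]]

Left-multiplying both sides by T⁻¹ gives W = T⁻¹L.
det T = 4, so T⁻¹ = [[1/4, 5/4], [-1/4, -1/4]].
W = T⁻¹L = [[1/4, 5/4], [-1/4, -1/4]] · [[23, 21, 12], [-7, -9, -4]] = [[-3, -6, -2], [-4, -3, -2]].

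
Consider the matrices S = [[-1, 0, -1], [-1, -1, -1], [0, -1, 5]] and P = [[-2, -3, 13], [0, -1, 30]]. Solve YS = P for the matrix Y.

Y = [[2, 0, 3], [5, -5, 6]]

Right-multiplying both sides by S⁻¹ gives Y = PS⁻¹.
det S = 5, so S⁻¹ = [[-6/5, 1/5, -1/5], [1, -1, 0], [1/5, -1/5, 1/5]].
Y = PS⁻¹ = [[-2, -3, 13], [0, -1, 30]] · [[-6/5, 1/5, -1/5], [1, -1, 0], [1/5, -1/5, 1/5]] = [[2, 0, 3], [5, -5, 6]].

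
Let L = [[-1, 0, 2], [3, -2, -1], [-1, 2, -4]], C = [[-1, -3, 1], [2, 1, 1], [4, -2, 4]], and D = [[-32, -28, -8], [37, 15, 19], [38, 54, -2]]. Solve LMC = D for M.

M = [[-2, 0, 2], [-2, -2, 1], [3, -4, 0]]

M = L⁻¹DC⁻¹ (apply L⁻¹ on the left and C⁻¹ on the right).
det L = -2, so L⁻¹ = [[-5, -2, -2], [-13/2, -3, -5/2], [-2, -1, -1]].
det C = -2, so C⁻¹ = [[-3, -5, 2], [2, 4, -3/2], [4, 7, -5/2]].
L⁻¹D = [[10, 2, 6], [2, 2, 0], [-11, -13, -1]].
M = (L⁻¹D)C⁻¹ = [[-2, 0, 2], [-2, -2, 1], [3, -4, 0]].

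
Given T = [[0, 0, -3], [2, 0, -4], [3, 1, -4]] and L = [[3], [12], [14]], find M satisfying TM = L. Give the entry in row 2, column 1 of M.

Left-multiplying both sides by T⁻¹ gives M = T⁻¹L.
det T = -6, so T⁻¹ = [[-2/3, 1/2, 0], [2/3, -3/2, 1], [-1/3, 0, 0]].
M = T⁻¹L = [[-2/3, 1/2, 0], [2/3, -3/2, 1], [-1/3, 0, 0]] · [[3], [12], [14]] = [[4], [-2], [-1]].

-2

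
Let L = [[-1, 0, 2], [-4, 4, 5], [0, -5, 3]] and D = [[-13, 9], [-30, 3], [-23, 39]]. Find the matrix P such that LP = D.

P = [[1, -3], [1, -6], [-6, 3]]

Left-multiplying both sides by L⁻¹ gives P = L⁻¹D.
det L = 3, so L⁻¹ = [[37/3, -10/3, -8/3], [4, -1, -1], [20/3, -5/3, -4/3]].
P = L⁻¹D = [[37/3, -10/3, -8/3], [4, -1, -1], [20/3, -5/3, -4/3]] · [[-13, 9], [-30, 3], [-23, 39]] = [[1, -3], [1, -6], [-6, 3]].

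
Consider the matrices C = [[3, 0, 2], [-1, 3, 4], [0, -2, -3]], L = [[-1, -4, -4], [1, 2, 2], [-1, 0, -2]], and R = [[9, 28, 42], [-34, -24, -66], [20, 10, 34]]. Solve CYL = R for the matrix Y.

Y = C⁻¹RL⁻¹ (apply C⁻¹ on the left and L⁻¹ on the right).
C has determinant 1; C⁻¹ = [[-1, -4, -6], [-3, -9, -14], [2, 6, 9]].
det L = -4; the adjugate gives L⁻¹ = [[1, 2, 0], [0, 1/2, 1/2], [-1/2, -1, -1/2]].
C⁻¹R = [[7, 8, 18], [-1, -8, -8], [-6, 2, -6]].
Y = (C⁻¹R)L⁻¹ = [[-2, 0, -5], [3, 2, 0], [-3, -5, 4]].

Y = [[-2, 0, -5], [3, 2, 0], [-3, -5, 4]]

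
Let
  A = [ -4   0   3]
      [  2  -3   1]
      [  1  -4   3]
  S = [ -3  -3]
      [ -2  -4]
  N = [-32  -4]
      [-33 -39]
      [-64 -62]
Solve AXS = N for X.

X = [[-2, 5], [-3, 3], [4, 2]]

Left-multiply by A⁻¹ and right-multiply by S⁻¹: X = A⁻¹NS⁻¹.
det A = 5; the adjugate gives A⁻¹ = [[-1, -12/5, 9/5], [-1, -3, 2], [-1, -16/5, 12/5]].
det S = 6, so S⁻¹ = [[-2/3, 1/2], [1/3, -1/2]].
A⁻¹N = [[-4, -14], [3, -3], [-16, -20]].
X = (A⁻¹N)S⁻¹ = [[-2, 5], [-3, 3], [4, 2]].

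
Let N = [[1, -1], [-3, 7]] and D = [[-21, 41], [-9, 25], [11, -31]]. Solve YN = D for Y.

Y = [[-6, 5], [3, 4], [-4, -5]]

Since N sits to the right of Y, Y = DN⁻¹.
det N = 4; the adjugate gives N⁻¹ = [[7/4, 1/4], [3/4, 1/4]].
Y = DN⁻¹ = [[-21, 41], [-9, 25], [11, -31]] · [[7/4, 1/4], [3/4, 1/4]] = [[-6, 5], [3, 4], [-4, -5]].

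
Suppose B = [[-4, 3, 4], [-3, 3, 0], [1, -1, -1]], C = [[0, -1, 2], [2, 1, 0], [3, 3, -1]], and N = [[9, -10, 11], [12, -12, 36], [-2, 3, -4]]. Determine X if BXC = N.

X = [[-3, -4, 1], [3, -2, 1], [-5, 2, -2]]

Isolating X: multiply by B⁻¹ from the left and C⁻¹ from the right, so X = B⁻¹NC⁻¹.
det B = 3, so B⁻¹ = [[-1, -1/3, -4], [-1, 0, -4], [0, -1/3, -1]].
det C = 4; the adjugate gives C⁻¹ = [[-1/4, 5/4, -1/2], [1/2, -3/2, 1], [3/4, -3/4, 1/2]].
B⁻¹N = [[-5, 2, -7], [-1, -2, 5], [-2, 1, -8]].
X = (B⁻¹N)C⁻¹ = [[-3, -4, 1], [3, -2, 1], [-5, 2, -2]].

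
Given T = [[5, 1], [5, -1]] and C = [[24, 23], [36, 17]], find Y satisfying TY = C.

Y = [[6, 4], [-6, 3]]

Since T multiplies Y on the left, Y = T⁻¹C.
det T = -10; the adjugate gives T⁻¹ = [[1/10, 1/10], [1/2, -1/2]].
Y = T⁻¹C = [[1/10, 1/10], [1/2, -1/2]] · [[24, 23], [36, 17]] = [[6, 4], [-6, 3]].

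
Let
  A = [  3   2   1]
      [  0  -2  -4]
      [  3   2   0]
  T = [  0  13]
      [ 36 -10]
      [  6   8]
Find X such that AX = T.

X = [[6, 6], [-6, -5], [-6, 5]]

Since A multiplies X on the left, X = A⁻¹T.
A has determinant 6; A⁻¹ = [[4/3, 1/3, -1], [-2, -1/2, 2], [1, 0, -1]].
X = A⁻¹T = [[4/3, 1/3, -1], [-2, -1/2, 2], [1, 0, -1]] · [[0, 13], [36, -10], [6, 8]] = [[6, 6], [-6, -5], [-6, 5]].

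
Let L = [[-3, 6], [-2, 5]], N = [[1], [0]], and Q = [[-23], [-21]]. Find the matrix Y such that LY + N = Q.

Y = [[-2], [-5]]

LY = Q − N = [[-24], [-21]].
Left-multiplying both sides by L⁻¹ gives Y = L⁻¹(Q − N).
det L = -3, so L⁻¹ = [[-5/3, 2], [-2/3, 1]].
Y = L⁻¹(Q − N) = [[-2], [-5]].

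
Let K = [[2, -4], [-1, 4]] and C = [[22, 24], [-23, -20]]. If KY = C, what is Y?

Y = [[-1, 4], [-6, -4]]

Left-multiplying both sides by K⁻¹ gives Y = K⁻¹C.
K has determinant 4; K⁻¹ = [[1, 1], [1/4, 1/2]].
Y = K⁻¹C = [[1, 1], [1/4, 1/2]] · [[22, 24], [-23, -20]] = [[-1, 4], [-6, -4]].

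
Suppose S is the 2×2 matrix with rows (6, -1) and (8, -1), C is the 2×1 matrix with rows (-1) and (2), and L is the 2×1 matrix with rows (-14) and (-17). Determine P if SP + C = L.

SP = L − C = [[-13], [-19]].
Left-multiplying both sides by S⁻¹ gives P = S⁻¹(L − C).
S has determinant 2; S⁻¹ = [[-1/2, 1/2], [-4, 3]].
P = S⁻¹(L − C) = [[-3], [-5]].

P = [[-3], [-5]]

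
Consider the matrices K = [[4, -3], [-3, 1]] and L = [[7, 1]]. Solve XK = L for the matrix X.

Right-multiplying both sides by K⁻¹ gives X = LK⁻¹.
det K = -5, so K⁻¹ = [[-1/5, -3/5], [-3/5, -4/5]].
X = LK⁻¹ = [[7, 1]] · [[-1/5, -3/5], [-3/5, -4/5]] = [[-2, -5]].

X = [[-2, -5]]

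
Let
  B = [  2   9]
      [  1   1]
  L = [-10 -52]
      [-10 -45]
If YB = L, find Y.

Y = [[-6, 2], [-5, 0]]

Right-multiplying both sides by B⁻¹ gives Y = LB⁻¹.
B has determinant -7; B⁻¹ = [[-1/7, 9/7], [1/7, -2/7]].
Y = LB⁻¹ = [[-10, -52], [-10, -45]] · [[-1/7, 9/7], [1/7, -2/7]] = [[-6, 2], [-5, 0]].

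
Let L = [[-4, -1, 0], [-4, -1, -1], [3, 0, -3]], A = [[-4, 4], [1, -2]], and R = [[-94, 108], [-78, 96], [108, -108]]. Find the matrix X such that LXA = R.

X = [[-4, 4], [-4, -2], [5, 4]]

X = L⁻¹RA⁻¹ (apply L⁻¹ on the left and A⁻¹ on the right).
det L = 3; the adjugate gives L⁻¹ = [[1, -1, 1/3], [-5, 4, -4/3], [1, -1, 0]].
det A = 4; the adjugate gives A⁻¹ = [[-1/2, -1], [-1/4, -1]].
L⁻¹R = [[20, -24], [14, -12], [-16, 12]].
X = (L⁻¹R)A⁻¹ = [[-4, 4], [-4, -2], [5, 4]].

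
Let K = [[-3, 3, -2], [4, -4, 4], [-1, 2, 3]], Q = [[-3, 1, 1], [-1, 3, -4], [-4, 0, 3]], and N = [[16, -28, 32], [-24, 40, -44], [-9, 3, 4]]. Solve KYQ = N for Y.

Y = K⁻¹NQ⁻¹ (apply K⁻¹ on the left and Q⁻¹ on the right).
det K = 4, so K⁻¹ = [[-5, -13/4, 1], [-4, -11/4, 1], [1, 3/4, 0]].
det Q = 4, so Q⁻¹ = [[9/4, -3/4, -7/4], [19/4, -5/4, -13/4], [3, -1, -2]].
K⁻¹N = [[-11, 13, -13], [-7, 5, -3], [-2, 2, -1]].
Y = (K⁻¹N)Q⁻¹ = [[-2, 5, 3], [-1, 2, 2], [2, 0, -1]].

Y = [[-2, 5, 3], [-1, 2, 2], [2, 0, -1]]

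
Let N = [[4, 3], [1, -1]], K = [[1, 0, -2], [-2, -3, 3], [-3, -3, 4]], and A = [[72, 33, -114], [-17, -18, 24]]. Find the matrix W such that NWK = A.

W = [[4, 2, -1], [5, 0, -5]]

Isolating W: multiply by N⁻¹ from the left and K⁻¹ from the right, so W = N⁻¹AK⁻¹.
det N = -7; the adjugate gives N⁻¹ = [[1/7, 3/7], [1/7, -4/7]].
det K = 3, so K⁻¹ = [[-1, 2, -2], [-1/3, -2/3, 1/3], [-1, 1, -1]].
N⁻¹A = [[3, -3, -6], [20, 15, -30]].
W = (N⁻¹A)K⁻¹ = [[4, 2, -1], [5, 0, -5]].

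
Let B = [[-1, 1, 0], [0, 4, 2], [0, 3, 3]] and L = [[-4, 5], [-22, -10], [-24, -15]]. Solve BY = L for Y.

Y = [[1, -5], [-3, 0], [-5, -5]]

B is on the left of Y, so left-multiply by B⁻¹: Y = B⁻¹L.
det B = -6; the adjugate gives B⁻¹ = [[-1, 1/2, -1/3], [0, 1/2, -1/3], [0, -1/2, 2/3]].
Y = B⁻¹L = [[-1, 1/2, -1/3], [0, 1/2, -1/3], [0, -1/2, 2/3]] · [[-4, 5], [-22, -10], [-24, -15]] = [[1, -5], [-3, 0], [-5, -5]].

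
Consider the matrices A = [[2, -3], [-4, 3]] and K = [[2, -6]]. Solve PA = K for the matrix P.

P = [[3, 1]]

A is on the right of P, so right-multiply by A⁻¹: P = KA⁻¹.
det A = -6, so A⁻¹ = [[-1/2, -1/2], [-2/3, -1/3]].
P = KA⁻¹ = [[2, -6]] · [[-1/2, -1/2], [-2/3, -1/3]] = [[3, 1]].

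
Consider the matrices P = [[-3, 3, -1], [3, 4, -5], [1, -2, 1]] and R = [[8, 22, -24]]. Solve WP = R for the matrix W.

Since P sits to the right of W, W = RP⁻¹.
P has determinant 4; P⁻¹ = [[-3/2, -1/4, -11/4], [-2, -1/2, -9/2], [-5/2, -3/4, -21/4]].
W = RP⁻¹ = [[8, 22, -24]] · [[-3/2, -1/4, -11/4], [-2, -1/2, -9/2], [-5/2, -3/4, -21/4]] = [[4, 5, 5]].

W = [[4, 5, 5]]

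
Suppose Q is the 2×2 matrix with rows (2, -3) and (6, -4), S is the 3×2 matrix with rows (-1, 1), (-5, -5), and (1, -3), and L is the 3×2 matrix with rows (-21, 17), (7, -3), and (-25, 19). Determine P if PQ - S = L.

P = [[-2, -3], [4, -1], [0, -4]]

PQ = L + S = [[-22, 18], [2, -8], [-24, 16]].
Since Q sits to the right of P, P = (L + S)Q⁻¹.
det Q = 10, so Q⁻¹ = [[-2/5, 3/10], [-3/5, 1/5]].
P = (L + S)Q⁻¹ = [[-2, -3], [4, -1], [0, -4]].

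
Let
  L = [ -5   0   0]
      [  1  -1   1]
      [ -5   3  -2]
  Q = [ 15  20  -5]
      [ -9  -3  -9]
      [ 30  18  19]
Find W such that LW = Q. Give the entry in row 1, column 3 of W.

Left-multiplying both sides by L⁻¹ gives W = L⁻¹Q.
L has determinant 5; L⁻¹ = [[-1/5, 0, 0], [-3/5, 2, 1], [-2/5, 3, 1]].
W = L⁻¹Q = [[-1/5, 0, 0], [-3/5, 2, 1], [-2/5, 3, 1]] · [[15, 20, -5], [-9, -3, -9], [30, 18, 19]] = [[-3, -4, 1], [3, 0, 4], [-3, 1, -6]].

1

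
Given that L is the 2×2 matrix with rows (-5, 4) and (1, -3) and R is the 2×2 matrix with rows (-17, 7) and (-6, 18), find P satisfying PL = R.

L is on the right of P, so right-multiply by L⁻¹: P = RL⁻¹.
L has determinant 11; L⁻¹ = [[-3/11, -4/11], [-1/11, -5/11]].
P = RL⁻¹ = [[-17, 7], [-6, 18]] · [[-3/11, -4/11], [-1/11, -5/11]] = [[4, 3], [0, -6]].

P = [[4, 3], [0, -6]]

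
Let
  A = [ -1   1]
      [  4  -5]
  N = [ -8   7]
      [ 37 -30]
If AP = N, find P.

P = [[3, -5], [-5, 2]]

A is on the left of P, so left-multiply by A⁻¹: P = A⁻¹N.
det A = 1; the adjugate gives A⁻¹ = [[-5, -1], [-4, -1]].
P = A⁻¹N = [[-5, -1], [-4, -1]] · [[-8, 7], [37, -30]] = [[3, -5], [-5, 2]].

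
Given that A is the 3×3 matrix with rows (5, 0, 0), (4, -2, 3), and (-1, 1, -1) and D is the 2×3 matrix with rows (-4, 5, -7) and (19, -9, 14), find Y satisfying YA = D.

Y = [[1, -2, 1], [0, 5, 1]]

A is on the right of Y, so right-multiply by A⁻¹: Y = DA⁻¹.
det A = -5, so A⁻¹ = [[1/5, 0, 0], [-1/5, 1, 3], [-2/5, 1, 2]].
Y = DA⁻¹ = [[-4, 5, -7], [19, -9, 14]] · [[1/5, 0, 0], [-1/5, 1, 3], [-2/5, 1, 2]] = [[1, -2, 1], [0, 5, 1]].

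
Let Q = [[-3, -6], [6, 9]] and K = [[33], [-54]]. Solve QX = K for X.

X = [[-3], [-4]]

Q is on the left of X, so left-multiply by Q⁻¹: X = Q⁻¹K.
det Q = 9, so Q⁻¹ = [[1, 2/3], [-2/3, -1/3]].
X = Q⁻¹K = [[1, 2/3], [-2/3, -1/3]] · [[33], [-54]] = [[-3], [-4]].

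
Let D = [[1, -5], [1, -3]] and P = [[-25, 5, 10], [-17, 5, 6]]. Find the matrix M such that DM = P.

Since D multiplies M on the left, M = D⁻¹P.
det D = 2; the adjugate gives D⁻¹ = [[-3/2, 5/2], [-1/2, 1/2]].
M = D⁻¹P = [[-3/2, 5/2], [-1/2, 1/2]] · [[-25, 5, 10], [-17, 5, 6]] = [[-5, 5, 0], [4, 0, -2]].

M = [[-5, 5, 0], [4, 0, -2]]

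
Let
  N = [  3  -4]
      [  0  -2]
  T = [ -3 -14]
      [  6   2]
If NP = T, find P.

Since N multiplies P on the left, P = N⁻¹T.
det N = -6, so N⁻¹ = [[1/3, -2/3], [0, -1/2]].
P = N⁻¹T = [[1/3, -2/3], [0, -1/2]] · [[-3, -14], [6, 2]] = [[-5, -6], [-3, -1]].

P = [[-5, -6], [-3, -1]]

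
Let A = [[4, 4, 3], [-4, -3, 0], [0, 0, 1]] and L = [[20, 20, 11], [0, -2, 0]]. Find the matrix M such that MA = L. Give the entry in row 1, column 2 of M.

0

Right-multiplying both sides by A⁻¹ gives M = LA⁻¹.
det A = 4; the adjugate gives A⁻¹ = [[-3/4, -1, 9/4], [1, 1, -3], [0, 0, 1]].
M = LA⁻¹ = [[20, 20, 11], [0, -2, 0]] · [[-3/4, -1, 9/4], [1, 1, -3], [0, 0, 1]] = [[5, 0, -4], [-2, -2, 6]].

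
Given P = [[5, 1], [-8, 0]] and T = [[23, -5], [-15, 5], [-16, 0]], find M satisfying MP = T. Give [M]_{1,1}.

Right-multiplying both sides by P⁻¹ gives M = TP⁻¹.
det P = 8, so P⁻¹ = [[0, -1/8], [1, 5/8]].
M = TP⁻¹ = [[23, -5], [-15, 5], [-16, 0]] · [[0, -1/8], [1, 5/8]] = [[-5, -6], [5, 5], [0, 2]].

-5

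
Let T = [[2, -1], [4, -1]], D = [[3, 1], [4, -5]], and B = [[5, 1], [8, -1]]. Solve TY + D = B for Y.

TY = B − D = [[2, 0], [4, 4]].
T is on the left of Y, so left-multiply by T⁻¹: Y = T⁻¹(B − D).
det T = 2; the adjugate gives T⁻¹ = [[-1/2, 1/2], [-2, 1]].
Y = T⁻¹(B − D) = [[1, 2], [0, 4]].

Y = [[1, 2], [0, 4]]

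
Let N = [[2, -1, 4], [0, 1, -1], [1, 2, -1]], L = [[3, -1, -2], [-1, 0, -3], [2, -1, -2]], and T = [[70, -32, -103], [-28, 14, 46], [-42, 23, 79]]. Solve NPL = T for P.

P = [[2, -4, -5], [-3, -1, -3], [3, 5, 5]]

Isolating P: multiply by N⁻¹ from the left and L⁻¹ from the right, so P = N⁻¹TL⁻¹.
det N = -1; the adjugate gives N⁻¹ = [[-1, -7, 3], [1, 6, -2], [1, 5, -2]].
det L = -3; the adjugate gives L⁻¹ = [[1, 0, -1], [8/3, 2/3, -11/3], [-1/3, -1/3, 1/3]].
N⁻¹T = [[0, 3, 18], [-14, 6, 15], [14, -8, -31]].
P = (N⁻¹T)L⁻¹ = [[2, -4, -5], [-3, -1, -3], [3, 5, 5]].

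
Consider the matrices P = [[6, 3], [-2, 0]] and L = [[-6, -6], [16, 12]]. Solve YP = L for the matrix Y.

Right-multiplying both sides by P⁻¹ gives Y = LP⁻¹.
P has determinant 6; P⁻¹ = [[0, -1/2], [1/3, 1]].
Y = LP⁻¹ = [[-6, -6], [16, 12]] · [[0, -1/2], [1/3, 1]] = [[-2, -3], [4, 4]].

Y = [[-2, -3], [4, 4]]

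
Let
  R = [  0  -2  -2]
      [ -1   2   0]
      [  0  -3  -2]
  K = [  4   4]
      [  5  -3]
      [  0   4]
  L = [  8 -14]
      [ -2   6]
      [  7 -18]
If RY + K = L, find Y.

Y = [[1, -1], [-3, 4], [1, 5]]

RY = L − K = [[4, -18], [-7, 9], [7, -22]].
Left-multiplying both sides by R⁻¹ gives Y = R⁻¹(L − K).
det R = -2; the adjugate gives R⁻¹ = [[2, -1, -2], [1, 0, -1], [-3/2, 0, 1]].
Y = R⁻¹(L − K) = [[1, -1], [-3, 4], [1, 5]].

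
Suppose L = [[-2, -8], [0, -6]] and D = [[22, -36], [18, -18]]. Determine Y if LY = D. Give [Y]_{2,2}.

Since L multiplies Y on the left, Y = L⁻¹D.
det L = 12, so L⁻¹ = [[-1/2, 2/3], [0, -1/6]].
Y = L⁻¹D = [[-1/2, 2/3], [0, -1/6]] · [[22, -36], [18, -18]] = [[1, 6], [-3, 3]].

3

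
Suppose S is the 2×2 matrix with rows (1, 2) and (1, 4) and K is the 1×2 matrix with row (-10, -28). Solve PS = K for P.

P = [[-6, -4]]

Since S sits to the right of P, P = KS⁻¹.
det S = 2, so S⁻¹ = [[2, -1], [-1/2, 1/2]].
P = KS⁻¹ = [[-10, -28]] · [[2, -1], [-1/2, 1/2]] = [[-6, -4]].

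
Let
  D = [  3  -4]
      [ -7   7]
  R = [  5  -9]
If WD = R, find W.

W = [[4, 1]]

Right-multiplying both sides by D⁻¹ gives W = RD⁻¹.
det D = -7; the adjugate gives D⁻¹ = [[-1, -4/7], [-1, -3/7]].
W = RD⁻¹ = [[5, -9]] · [[-1, -4/7], [-1, -3/7]] = [[4, 1]].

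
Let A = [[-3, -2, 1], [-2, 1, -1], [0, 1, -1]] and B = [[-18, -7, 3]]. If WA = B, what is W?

Since A sits to the right of W, W = BA⁻¹.
det A = 2; the adjugate gives A⁻¹ = [[0, -1/2, 1/2], [-1, 3/2, -5/2], [-1, 3/2, -7/2]].
W = BA⁻¹ = [[-18, -7, 3]] · [[0, -1/2, 1/2], [-1, 3/2, -5/2], [-1, 3/2, -7/2]] = [[4, 3, -2]].

W = [[4, 3, -2]]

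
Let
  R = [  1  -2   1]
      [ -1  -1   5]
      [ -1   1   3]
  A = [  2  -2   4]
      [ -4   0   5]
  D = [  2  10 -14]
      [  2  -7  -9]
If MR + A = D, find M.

MR = D − A = [[0, 12, -18], [6, -7, -14]].
Since R sits to the right of M, M = (D − A)R⁻¹.
det R = -6; the adjugate gives R⁻¹ = [[4/3, -7/6, 3/2], [1/3, -2/3, 1], [1/3, -1/6, 1/2]].
M = (D − A)R⁻¹ = [[-2, -5, 3], [1, 0, -5]].

M = [[-2, -5, 3], [1, 0, -5]]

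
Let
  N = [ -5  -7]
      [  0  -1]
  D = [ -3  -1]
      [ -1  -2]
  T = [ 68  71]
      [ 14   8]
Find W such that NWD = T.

W = [[-3, 3], [4, 2]]

Isolating W: multiply by N⁻¹ from the left and D⁻¹ from the right, so W = N⁻¹TD⁻¹.
N has determinant 5; N⁻¹ = [[-1/5, 7/5], [0, -1]].
det D = 5; the adjugate gives D⁻¹ = [[-2/5, 1/5], [1/5, -3/5]].
N⁻¹T = [[6, -3], [-14, -8]].
W = (N⁻¹T)D⁻¹ = [[-3, 3], [4, 2]].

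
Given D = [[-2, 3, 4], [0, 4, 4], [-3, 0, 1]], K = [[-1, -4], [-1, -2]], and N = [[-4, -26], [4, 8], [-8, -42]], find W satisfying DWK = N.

W = D⁻¹NK⁻¹ (apply D⁻¹ on the left and K⁻¹ on the right).
det D = 4; the adjugate gives D⁻¹ = [[1, -3/4, -1], [-3, 5/2, 2], [3, -9/4, -2]].
det K = -2, so K⁻¹ = [[1, -2], [-1/2, 1/2]].
D⁻¹N = [[1, 10], [6, 14], [-5, -12]].
W = (D⁻¹N)K⁻¹ = [[-4, 3], [-1, -5], [1, 4]].

W = [[-4, 3], [-1, -5], [1, 4]]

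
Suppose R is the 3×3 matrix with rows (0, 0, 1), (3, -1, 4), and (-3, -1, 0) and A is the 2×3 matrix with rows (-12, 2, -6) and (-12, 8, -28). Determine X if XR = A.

Right-multiplying both sides by R⁻¹ gives X = AR⁻¹.
det R = -6, so R⁻¹ = [[-2/3, 1/6, -1/6], [2, -1/2, -1/2], [1, 0, 0]].
X = AR⁻¹ = [[-12, 2, -6], [-12, 8, -28]] · [[-2/3, 1/6, -1/6], [2, -1/2, -1/2], [1, 0, 0]] = [[6, -3, 1], [-4, -6, -2]].

X = [[6, -3, 1], [-4, -6, -2]]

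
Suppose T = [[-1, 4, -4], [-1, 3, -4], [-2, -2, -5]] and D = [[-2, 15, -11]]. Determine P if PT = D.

P = [[1, 3, -1]]

Right-multiplying both sides by T⁻¹ gives P = DT⁻¹.
T has determinant 3; T⁻¹ = [[-23/3, 28/3, -4/3], [1, -1, 0], [8/3, -10/3, 1/3]].
P = DT⁻¹ = [[-2, 15, -11]] · [[-23/3, 28/3, -4/3], [1, -1, 0], [8/3, -10/3, 1/3]] = [[1, 3, -1]].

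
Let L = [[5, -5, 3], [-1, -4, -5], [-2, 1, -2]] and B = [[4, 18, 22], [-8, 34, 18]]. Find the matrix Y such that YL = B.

Y = [[1, -5, 3], [-3, -5, -1]]

Right-multiplying both sides by L⁻¹ gives Y = BL⁻¹.
det L = -2, so L⁻¹ = [[-13/2, 7/2, -37/2], [-4, 2, -11], [9/2, -5/2, 25/2]].
Y = BL⁻¹ = [[4, 18, 22], [-8, 34, 18]] · [[-13/2, 7/2, -37/2], [-4, 2, -11], [9/2, -5/2, 25/2]] = [[1, -5, 3], [-3, -5, -1]].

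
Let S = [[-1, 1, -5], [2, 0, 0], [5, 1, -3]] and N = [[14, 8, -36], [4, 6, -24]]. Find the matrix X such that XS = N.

X = [[6, 5, 2], [3, -4, 3]]

Right-multiplying both sides by S⁻¹ gives X = NS⁻¹.
S has determinant -4; S⁻¹ = [[0, 1/2, 0], [-3/2, -7, 5/2], [-1/2, -3/2, 1/2]].
X = NS⁻¹ = [[14, 8, -36], [4, 6, -24]] · [[0, 1/2, 0], [-3/2, -7, 5/2], [-1/2, -3/2, 1/2]] = [[6, 5, 2], [3, -4, 3]].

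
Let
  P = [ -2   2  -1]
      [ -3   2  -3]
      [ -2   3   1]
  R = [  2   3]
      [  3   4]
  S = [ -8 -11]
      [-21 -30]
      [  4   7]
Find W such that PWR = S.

Isolating W: multiply by P⁻¹ from the left and R⁻¹ from the right, so W = P⁻¹SR⁻¹.
P has determinant 1; P⁻¹ = [[11, -5, -4], [9, -4, -3], [-5, 2, 2]].
det R = -1, so R⁻¹ = [[-4, 3], [3, -2]].
P⁻¹S = [[1, 1], [0, 0], [6, 9]].
W = (P⁻¹S)R⁻¹ = [[-1, 1], [0, 0], [3, 0]].

W = [[-1, 1], [0, 0], [3, 0]]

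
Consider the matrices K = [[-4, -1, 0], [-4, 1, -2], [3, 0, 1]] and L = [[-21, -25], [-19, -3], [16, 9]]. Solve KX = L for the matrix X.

Since K multiplies X on the left, X = K⁻¹L.
K has determinant -2; K⁻¹ = [[-1/2, -1/2, -1], [1, 2, 4], [3/2, 3/2, 4]].
X = K⁻¹L = [[-1/2, -1/2, -1], [1, 2, 4], [3/2, 3/2, 4]] · [[-21, -25], [-19, -3], [16, 9]] = [[4, 5], [5, 5], [4, -6]].

X = [[4, 5], [5, 5], [4, -6]]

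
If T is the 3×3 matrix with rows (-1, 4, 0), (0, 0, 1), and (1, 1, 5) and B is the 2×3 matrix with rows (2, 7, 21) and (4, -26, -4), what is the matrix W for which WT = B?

W = [[1, 6, 3], [-6, 6, -2]]

Right-multiplying both sides by T⁻¹ gives W = BT⁻¹.
det T = 5; the adjugate gives T⁻¹ = [[-1/5, -4, 4/5], [1/5, -1, 1/5], [0, 1, 0]].
W = BT⁻¹ = [[2, 7, 21], [4, -26, -4]] · [[-1/5, -4, 4/5], [1/5, -1, 1/5], [0, 1, 0]] = [[1, 6, 3], [-6, 6, -2]].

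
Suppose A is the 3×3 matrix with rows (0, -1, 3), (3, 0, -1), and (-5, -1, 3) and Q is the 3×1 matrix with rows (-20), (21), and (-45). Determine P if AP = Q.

Since A multiplies P on the left, P = A⁻¹Q.
det A = -5; the adjugate gives A⁻¹ = [[1/5, 0, -1/5], [4/5, -3, -9/5], [3/5, -1, -3/5]].
P = A⁻¹Q = [[1/5, 0, -1/5], [4/5, -3, -9/5], [3/5, -1, -3/5]] · [[-20], [21], [-45]] = [[5], [2], [-6]].

P = [[5], [2], [-6]]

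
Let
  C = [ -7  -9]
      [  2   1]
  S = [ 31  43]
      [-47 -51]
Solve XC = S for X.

Since C sits to the right of X, X = SC⁻¹.
det C = 11; the adjugate gives C⁻¹ = [[1/11, 9/11], [-2/11, -7/11]].
X = SC⁻¹ = [[31, 43], [-47, -51]] · [[1/11, 9/11], [-2/11, -7/11]] = [[-5, -2], [5, -6]].

X = [[-5, -2], [5, -6]]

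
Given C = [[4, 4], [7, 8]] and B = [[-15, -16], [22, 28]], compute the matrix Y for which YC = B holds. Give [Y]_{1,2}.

C is on the right of Y, so right-multiply by C⁻¹: Y = BC⁻¹.
det C = 4; the adjugate gives C⁻¹ = [[2, -1], [-7/4, 1]].
Y = BC⁻¹ = [[-15, -16], [22, 28]] · [[2, -1], [-7/4, 1]] = [[-2, -1], [-5, 6]].

-1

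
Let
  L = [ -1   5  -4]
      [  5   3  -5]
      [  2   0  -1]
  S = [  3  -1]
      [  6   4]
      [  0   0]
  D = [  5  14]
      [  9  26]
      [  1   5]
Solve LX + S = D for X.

X = [[-2, 0], [-4, -1], [-5, -5]]

LX = D − S = [[2, 15], [3, 22], [1, 5]].
Left-multiplying both sides by L⁻¹ gives X = L⁻¹(D − S).
det L = 2; the adjugate gives L⁻¹ = [[-3/2, 5/2, -13/2], [-5/2, 9/2, -25/2], [-3, 5, -14]].
X = L⁻¹(D − S) = [[-2, 0], [-4, -1], [-5, -5]].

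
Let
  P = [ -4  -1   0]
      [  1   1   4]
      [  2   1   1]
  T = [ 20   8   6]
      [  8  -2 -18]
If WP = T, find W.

W = [[-2, 0, 6], [-4, -4, -2]]

Since P sits to the right of W, W = TP⁻¹.
det P = 5; the adjugate gives P⁻¹ = [[-3/5, 1/5, -4/5], [7/5, -4/5, 16/5], [-1/5, 2/5, -3/5]].
W = TP⁻¹ = [[20, 8, 6], [8, -2, -18]] · [[-3/5, 1/5, -4/5], [7/5, -4/5, 16/5], [-1/5, 2/5, -3/5]] = [[-2, 0, 6], [-4, -4, -2]].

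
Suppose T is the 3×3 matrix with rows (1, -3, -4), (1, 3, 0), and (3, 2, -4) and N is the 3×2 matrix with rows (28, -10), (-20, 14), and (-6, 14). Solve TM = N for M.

T is on the left of M, so left-multiply by T⁻¹: M = T⁻¹N.
det T = 4; the adjugate gives T⁻¹ = [[-3, -5, 3], [1, 2, -1], [-7/4, -11/4, 3/2]].
M = T⁻¹N = [[-3, -5, 3], [1, 2, -1], [-7/4, -11/4, 3/2]] · [[28, -10], [-20, 14], [-6, 14]] = [[-2, 2], [-6, 4], [-3, 0]].

M = [[-2, 2], [-6, 4], [-3, 0]]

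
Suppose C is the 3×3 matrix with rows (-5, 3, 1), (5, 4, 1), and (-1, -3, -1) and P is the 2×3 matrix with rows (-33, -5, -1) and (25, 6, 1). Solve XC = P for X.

Right-multiplying both sides by C⁻¹ gives X = PC⁻¹.
C has determinant 6; C⁻¹ = [[-1/6, 0, -1/6], [2/3, 1, 5/3], [-11/6, -3, -35/6]].
X = PC⁻¹ = [[-33, -5, -1], [25, 6, 1]] · [[-1/6, 0, -1/6], [2/3, 1, 5/3], [-11/6, -3, -35/6]] = [[4, -2, 3], [-2, 3, 0]].

X = [[4, -2, 3], [-2, 3, 0]]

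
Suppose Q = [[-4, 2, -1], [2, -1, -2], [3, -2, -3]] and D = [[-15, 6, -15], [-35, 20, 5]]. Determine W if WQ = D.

W = [[6, 0, 3], [6, 2, -5]]

Since Q sits to the right of W, W = DQ⁻¹.
det Q = 5; the adjugate gives Q⁻¹ = [[-1/5, 8/5, -1], [0, 3, -2], [-1/5, -2/5, 0]].
W = DQ⁻¹ = [[-15, 6, -15], [-35, 20, 5]] · [[-1/5, 8/5, -1], [0, 3, -2], [-1/5, -2/5, 0]] = [[6, 0, 3], [6, 2, -5]].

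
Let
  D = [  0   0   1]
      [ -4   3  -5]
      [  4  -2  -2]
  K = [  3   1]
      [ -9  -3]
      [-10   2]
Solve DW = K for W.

Left-multiplying both sides by D⁻¹ gives W = D⁻¹K.
D has determinant -4; D⁻¹ = [[4, 1/2, 3/4], [7, 1, 1], [1, 0, 0]].
W = D⁻¹K = [[4, 1/2, 3/4], [7, 1, 1], [1, 0, 0]] · [[3, 1], [-9, -3], [-10, 2]] = [[0, 4], [2, 6], [3, 1]].

W = [[0, 4], [2, 6], [3, 1]]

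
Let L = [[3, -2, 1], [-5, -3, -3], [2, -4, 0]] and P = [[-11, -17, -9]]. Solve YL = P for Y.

Right-multiplying both sides by L⁻¹ gives Y = PL⁻¹.
det L = 2; the adjugate gives L⁻¹ = [[-6, -2, 9/2], [-3, -1, 2], [13, 4, -19/2]].
Y = PL⁻¹ = [[-11, -17, -9]] · [[-6, -2, 9/2], [-3, -1, 2], [13, 4, -19/2]] = [[0, 3, 2]].

Y = [[0, 3, 2]]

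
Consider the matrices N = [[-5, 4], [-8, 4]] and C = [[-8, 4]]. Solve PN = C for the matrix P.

P = [[0, 1]]

Right-multiplying both sides by N⁻¹ gives P = CN⁻¹.
det N = 12, so N⁻¹ = [[1/3, -1/3], [2/3, -5/12]].
P = CN⁻¹ = [[-8, 4]] · [[1/3, -1/3], [2/3, -5/12]] = [[0, 1]].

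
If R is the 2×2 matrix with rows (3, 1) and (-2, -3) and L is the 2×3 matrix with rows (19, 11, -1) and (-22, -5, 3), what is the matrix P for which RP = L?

Left-multiplying both sides by R⁻¹ gives P = R⁻¹L.
R has determinant -7; R⁻¹ = [[3/7, 1/7], [-2/7, -3/7]].
P = R⁻¹L = [[3/7, 1/7], [-2/7, -3/7]] · [[19, 11, -1], [-22, -5, 3]] = [[5, 4, 0], [4, -1, -1]].

P = [[5, 4, 0], [4, -1, -1]]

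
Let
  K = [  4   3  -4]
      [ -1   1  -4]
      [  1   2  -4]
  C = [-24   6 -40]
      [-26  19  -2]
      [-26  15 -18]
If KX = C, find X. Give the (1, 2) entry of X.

Left-multiplying both sides by K⁻¹ gives X = K⁻¹C.
K has determinant 4; K⁻¹ = [[1, 1, -2], [-2, -3, 5], [-3/4, -5/4, 7/4]].
X = K⁻¹C = [[1, 1, -2], [-2, -3, 5], [-3/4, -5/4, 7/4]] · [[-24, 6, -40], [-26, 19, -2], [-26, 15, -18]] = [[2, -5, -6], [-4, 6, -4], [5, -2, 1]].

-5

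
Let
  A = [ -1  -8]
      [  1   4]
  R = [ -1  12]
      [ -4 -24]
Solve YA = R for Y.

Right-multiplying both sides by A⁻¹ gives Y = RA⁻¹.
det A = 4; the adjugate gives A⁻¹ = [[1, 2], [-1/4, -1/4]].
Y = RA⁻¹ = [[-1, 12], [-4, -24]] · [[1, 2], [-1/4, -1/4]] = [[-4, -5], [2, -2]].

Y = [[-4, -5], [2, -2]]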